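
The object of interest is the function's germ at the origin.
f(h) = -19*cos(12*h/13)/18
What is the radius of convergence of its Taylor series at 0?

The factor cos(12*h/13) is entire and contributes no finite singular point.
The polynomial part has no poles.
No finite singular points: the Taylor series at 0 converges everywhere.

The radius of convergence is infinite.


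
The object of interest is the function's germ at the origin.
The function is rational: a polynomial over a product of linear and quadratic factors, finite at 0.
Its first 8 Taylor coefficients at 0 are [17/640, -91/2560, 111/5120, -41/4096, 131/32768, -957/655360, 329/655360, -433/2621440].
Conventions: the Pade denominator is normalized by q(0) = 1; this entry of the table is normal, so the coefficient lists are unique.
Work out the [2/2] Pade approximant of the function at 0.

Taylor coefficients needed (read off): a_0 = 17/640, a_1 = -91/2560, a_2 = 111/5120, a_3 = -41/4096, a_4 = 131/32768.
Write the denominator as Q(β) = 1 + q1*β + q2*β^2. Requiring Q*f - P = O(β^5) with deg P <= 2 kills the coefficients of β^3..β^4 in Q*f:
  β^3: a_3 + q1*a_2 + q2*a_1 = 0, i.e. -41/4096 + (111/5120)*q1 + (-91/2560)*q2 = 0.
  β^4: a_4 + q1*a_3 + q2*a_2 = 0, i.e. 131/32768 + (-41/4096)*q1 + (111/5120)*q2 = 0.
Solving this linear system: q1 = 31415/47896, q2 = 11345/95792.
The numerator is Q*f truncated at degree 2: P0 = a_0 = 17/640; P1 = a_1 + q1*a_0 = -555579/30653440; P2 = a_2 + q1*a_1 + q2*a_0 = 185193/122613760.

The Pade approximant has numerator coefficients [17/640, -555579/30653440, 185193/122613760]; denominator coefficients [1, 31415/47896, 11345/95792].


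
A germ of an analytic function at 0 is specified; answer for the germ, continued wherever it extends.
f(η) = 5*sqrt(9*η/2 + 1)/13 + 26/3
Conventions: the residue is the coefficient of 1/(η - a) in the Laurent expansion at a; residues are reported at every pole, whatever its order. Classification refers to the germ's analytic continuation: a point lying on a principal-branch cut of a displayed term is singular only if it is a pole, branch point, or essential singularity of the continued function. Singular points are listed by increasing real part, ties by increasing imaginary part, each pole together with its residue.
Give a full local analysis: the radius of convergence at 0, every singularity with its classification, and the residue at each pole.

Branch term (5/13)*sqrt(1 - η/(-2/9)): its argument vanishes at η = -2/9, a square-root branch point, modulus 2/9.
The radius of convergence is the smallest modulus among the singular points: 2/9.

Radius of convergence at 0: 2/9.
At -2/9: an algebraic (square-root) branch point.


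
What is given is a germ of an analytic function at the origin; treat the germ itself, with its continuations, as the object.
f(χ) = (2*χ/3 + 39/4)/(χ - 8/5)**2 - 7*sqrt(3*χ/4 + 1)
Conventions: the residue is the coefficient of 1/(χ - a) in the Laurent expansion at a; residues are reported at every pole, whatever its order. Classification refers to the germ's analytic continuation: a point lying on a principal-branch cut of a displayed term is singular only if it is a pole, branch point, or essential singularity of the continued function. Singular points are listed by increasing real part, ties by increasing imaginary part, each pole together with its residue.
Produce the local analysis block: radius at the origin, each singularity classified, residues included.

Denominator factor (χ - 8/5)^2: pole of order 2 at 8/5, modulus 8/5.
Branch term (-7)*sqrt(1 - χ/(-4/3)): its argument vanishes at χ = -4/3, a square-root branch point, modulus 4/3.
The radius of convergence is the smallest modulus among the singular points: 4/3.
The branch term is analytic at 8/5 and contributes nothing to the residue; only the rational part matters.
At the order-2 pole 8/5 set g(χ) = (χ - (8/5))^2*(rational part) = 2*χ/3 + 39/4.
Order-2 pole: residue = g'(a); g'(8/5) = 2/3, so the residue is 2/3.
List the singular points by increasing real part (a conjugate pair: the negative imaginary part first).

Radius of convergence at 0: 4/3.
At -4/3: an algebraic (square-root) branch point.
At 8/5: a pole of order 2; residue 2/3.


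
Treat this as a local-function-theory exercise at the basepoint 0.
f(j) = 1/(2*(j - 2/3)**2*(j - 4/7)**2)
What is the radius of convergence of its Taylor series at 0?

The radius of convergence is 4/7.

Denominator factor (j - 2/3)^2: pole of order 2 at 2/3, modulus 2/3.
Denominator factor (j - 4/7)^2: pole of order 2 at 4/7, modulus 4/7.
The radius of convergence is the smallest modulus among the singular points: 4/7.


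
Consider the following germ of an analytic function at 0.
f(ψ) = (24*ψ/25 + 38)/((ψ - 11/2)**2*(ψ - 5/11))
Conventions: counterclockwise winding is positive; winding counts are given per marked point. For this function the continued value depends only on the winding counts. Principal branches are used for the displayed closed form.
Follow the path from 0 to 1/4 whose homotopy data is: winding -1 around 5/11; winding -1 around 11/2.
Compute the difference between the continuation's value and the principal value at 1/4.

The function is rational, hence single-valued: continuing it around any pole returns the same value, so the difference is 0.

Continued minus principal equals 0.


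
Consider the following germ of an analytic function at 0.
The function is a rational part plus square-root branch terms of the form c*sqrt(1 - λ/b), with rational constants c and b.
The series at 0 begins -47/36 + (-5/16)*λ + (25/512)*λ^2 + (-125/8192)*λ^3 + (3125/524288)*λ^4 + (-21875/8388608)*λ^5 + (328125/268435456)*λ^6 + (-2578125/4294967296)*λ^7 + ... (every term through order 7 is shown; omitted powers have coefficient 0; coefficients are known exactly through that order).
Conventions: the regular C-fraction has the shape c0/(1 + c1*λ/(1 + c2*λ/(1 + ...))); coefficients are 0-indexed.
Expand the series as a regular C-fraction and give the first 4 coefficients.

Taylor coefficients (read off): a_0 = -47/36, a_1 = -5/16, a_2 = 25/512, a_3 = -125/8192.
c0 = a_0 = -47/36. Peel one level at a time: if S = 1 + c*λ/S' with S'(0) = 1, then c is the λ-coefficient of S and S' = c*λ/(S - 1).
S_1 = c0/f = 1 + (-45/188)*λ + (26775/282752)*λ^2 + ...; c1 = -45/188.
S_2 = c1*λ/(S_1 - 1) = 1 + (595/1504)*λ + (-25/1024)*λ^2 + ...; c2 = 595/1504.
S_3 = c2*λ/(S_2 - 1) = 1 + (235/3808)*λ + ...; c3 = 235/3808.

The regular C-fraction coefficients are [-47/36, -45/188, 595/1504, 235/3808].


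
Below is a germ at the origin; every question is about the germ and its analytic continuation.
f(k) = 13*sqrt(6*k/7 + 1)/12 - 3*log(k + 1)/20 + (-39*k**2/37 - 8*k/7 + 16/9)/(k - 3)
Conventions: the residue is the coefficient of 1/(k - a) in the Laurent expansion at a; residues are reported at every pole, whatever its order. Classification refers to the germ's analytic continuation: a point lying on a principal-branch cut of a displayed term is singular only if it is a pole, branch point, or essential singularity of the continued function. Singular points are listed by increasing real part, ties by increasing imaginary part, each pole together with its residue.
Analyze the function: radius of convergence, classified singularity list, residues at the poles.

Denominator factor (k - 3): pole of order 1 at 3, modulus 3.
Branch term (13/12)*sqrt(1 - k/(-7/6)): its argument vanishes at k = -7/6, a square-root branch point, modulus 7/6.
Branch term (-3/20)*log(1 - k/(-1)): its argument vanishes at k = -1, a logarithmic branch point, modulus 1.
The radius of convergence is the smallest modulus among the singular points: 1.
The branch terms are analytic at 3 and contribute nothing to the residue; only the rational part matters.
At the order-1 pole 3 set g(k) = (k - (3))*(rational part) = -39*k**2/37 - 8*k/7 + 16/9.
Simple pole: residue = g(a) at a = 3, which is -25961/2331.
List the singular points by increasing real part (a conjugate pair: the negative imaginary part first).

Radius of convergence at 0: 1.
At -7/6: an algebraic (square-root) branch point.
At -1: a logarithmic branch point.
At 3: a pole of order 1; residue -25961/2331.


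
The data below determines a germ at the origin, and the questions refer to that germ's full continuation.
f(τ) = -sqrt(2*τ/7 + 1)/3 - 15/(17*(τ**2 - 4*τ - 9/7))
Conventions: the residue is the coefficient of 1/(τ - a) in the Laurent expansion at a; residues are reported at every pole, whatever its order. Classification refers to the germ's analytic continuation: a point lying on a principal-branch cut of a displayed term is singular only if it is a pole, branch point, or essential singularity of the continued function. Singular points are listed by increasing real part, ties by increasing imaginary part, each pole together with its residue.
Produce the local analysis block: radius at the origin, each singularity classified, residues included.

Denominator factor (τ**2 - 4*τ - 9/7): discriminant 148/7, real irrational roots 2 + (1/7)*sqrt(259) and 2 - (1/7)*sqrt(259); poles of order 1, moduli 2 + (1/7)*sqrt(259) and -2 + (1/7)*sqrt(259).
Branch term (-1/3)*sqrt(1 - τ/(-7/2)): its argument vanishes at τ = -7/2, a square-root branch point, modulus 7/2.
The radius of convergence is the smallest modulus among the singular points: -2 + (1/7)*sqrt(259).
The branch term is analytic at 2 - (1/7)*sqrt(259) and contributes nothing to the residue; only the rational part matters.
The factor τ**2 - 4*τ - 9/7 splits as (τ - a)(τ - a') with a = 2 - (1/7)*sqrt(259), a' = 2 + (1/7)*sqrt(259). At the order-1 pole a set g(τ) = (τ - a)*(rational part) = [-15/17] / (τ - a').
Simple pole: residue = g(a) at a = 2 - (1/7)*sqrt(259), which is (15/1258)*sqrt(259).
The branch term is analytic at 2 + (1/7)*sqrt(259) and contributes nothing to the residue; only the rational part matters.
The factor τ**2 - 4*τ - 9/7 splits as (τ - a)(τ - a') with a = 2 + (1/7)*sqrt(259), a' = 2 - (1/7)*sqrt(259). At the order-1 pole a set g(τ) = (τ - a)*(rational part) = [-15/17] / (τ - a').
Simple pole: residue = g(a) at a = 2 + (1/7)*sqrt(259), which is -(15/1258)*sqrt(259).
List the singular points by increasing real part (a conjugate pair: the negative imaginary part first).

Radius of convergence at 0: -2 + (1/7)*sqrt(259).
At -7/2: an algebraic (square-root) branch point.
At 2 - (1/7)*sqrt(259): a pole of order 1; residue (15/1258)*sqrt(259).
At 2 + (1/7)*sqrt(259): a pole of order 1; residue -(15/1258)*sqrt(259).


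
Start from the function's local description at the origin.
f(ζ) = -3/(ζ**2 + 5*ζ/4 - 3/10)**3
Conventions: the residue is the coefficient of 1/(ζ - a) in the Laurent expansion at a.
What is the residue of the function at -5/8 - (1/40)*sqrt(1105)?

The residue is (460800/10793861)*sqrt(1105).

The factor ζ**2 + 5*ζ/4 - 3/10 splits as (ζ - a)(ζ - a') with a = -5/8 - (1/40)*sqrt(1105), a' = -5/8 + (1/40)*sqrt(1105). At the order-3 pole a set g(ζ) = (ζ - a)^3*f(ζ) = [-3] / (ζ - a')^3.
Order-3 pole: residue = g''(a)/2; g''(-5/8 - (1/40)*sqrt(1105)) = (921600/10793861)*sqrt(1105), so the residue is (460800/10793861)*sqrt(1105).


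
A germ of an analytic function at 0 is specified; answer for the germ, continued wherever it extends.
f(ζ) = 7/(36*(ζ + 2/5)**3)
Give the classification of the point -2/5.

The point is a pole of order 3.

The denominator factor ζ + 2/5 vanishes at -2/5 and appears to the power 3; the numerator there equals 7/36, nonzero, and no other factor vanishes.
Hence a pole whose order is the multiplicity, 3.


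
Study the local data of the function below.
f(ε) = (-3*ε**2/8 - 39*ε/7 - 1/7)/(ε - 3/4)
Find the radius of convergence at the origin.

Denominator factor (ε - 3/4): pole of order 1 at 3/4, modulus 3/4.
The radius of convergence is the smallest modulus among the singular points: 3/4.

The radius of convergence is 3/4.


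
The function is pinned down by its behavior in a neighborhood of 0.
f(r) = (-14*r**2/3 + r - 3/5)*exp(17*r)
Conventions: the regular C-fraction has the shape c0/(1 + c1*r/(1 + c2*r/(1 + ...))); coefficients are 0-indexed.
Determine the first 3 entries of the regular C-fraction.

Taylor coefficients (expand at 0): a_0 = -3/5, a_1 = -46/5, a_2 = -2231/30.
c0 = a_0 = -3/5. Peel one level at a time: if S = 1 + c*r/S' with S'(0) = 1, then c is the r-coefficient of S and S' = c*r/(S - 1).
S_1 = c0/f = 1 + (-46/3)*r + (667/6)*r^2 + ...; c1 = -46/3.
S_2 = c1*r/(S_1 - 1) = 1 + (29/4)*r + ...; c2 = 29/4.

The regular C-fraction coefficients are [-3/5, -46/3, 29/4].


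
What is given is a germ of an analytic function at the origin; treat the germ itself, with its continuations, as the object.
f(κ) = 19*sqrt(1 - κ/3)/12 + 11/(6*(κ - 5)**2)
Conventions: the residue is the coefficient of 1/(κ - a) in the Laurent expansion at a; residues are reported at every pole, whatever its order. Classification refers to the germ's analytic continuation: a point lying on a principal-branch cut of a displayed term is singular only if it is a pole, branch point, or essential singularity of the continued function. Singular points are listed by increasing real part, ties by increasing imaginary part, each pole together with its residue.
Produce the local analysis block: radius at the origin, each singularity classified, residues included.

Radius of convergence at 0: 3.
At 3: an algebraic (square-root) branch point.
At 5: a pole of order 2; residue 0.

Denominator factor (κ - 5)^2: pole of order 2 at 5, modulus 5.
Branch term (19/12)*sqrt(1 - κ/(3)): its argument vanishes at κ = 3, a square-root branch point, modulus 3.
The radius of convergence is the smallest modulus among the singular points: 3.
The branch term is analytic at 5 and contributes nothing to the residue; only the rational part matters.
At the order-2 pole 5 set g(κ) = (κ - (5))^2*(rational part) = 11/6.
Order-2 pole: residue = g'(a); g'(5) = 0, so the residue is 0.
List the singular points by increasing real part (a conjugate pair: the negative imaginary part first).


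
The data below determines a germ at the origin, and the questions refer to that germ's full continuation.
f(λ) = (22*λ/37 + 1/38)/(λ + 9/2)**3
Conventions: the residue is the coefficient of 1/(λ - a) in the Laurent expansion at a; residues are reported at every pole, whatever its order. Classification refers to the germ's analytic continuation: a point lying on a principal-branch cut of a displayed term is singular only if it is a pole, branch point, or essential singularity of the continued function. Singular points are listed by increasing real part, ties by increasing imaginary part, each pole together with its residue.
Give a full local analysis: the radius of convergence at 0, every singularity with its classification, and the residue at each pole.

Denominator factor (λ + 9/2)^3: pole of order 3 at -9/2, modulus 9/2.
The radius of convergence is the smallest modulus among the singular points: 9/2.
At the order-3 pole -9/2 set g(λ) = (λ - (-9/2))^3*f(λ) = 22*λ/37 + 1/38.
Order-3 pole: residue = g''(a)/2; g''(-9/2) = 0, so the residue is 0.

Radius of convergence at 0: 9/2.
At -9/2: a pole of order 3; residue 0.


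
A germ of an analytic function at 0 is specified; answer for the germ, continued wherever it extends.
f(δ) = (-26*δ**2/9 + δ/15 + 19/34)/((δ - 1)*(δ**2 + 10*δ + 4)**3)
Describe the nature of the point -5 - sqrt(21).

The point is a pole of order 3.

The denominator factor δ**2 + 10*δ + 4 vanishes at -5 - sqrt(21) and appears to the power 3; the numerator there equals -40595/306 - (1303/45)*sqrt(21), nonzero, and no other factor vanishes.
Hence a pole whose order is the multiplicity, 3.


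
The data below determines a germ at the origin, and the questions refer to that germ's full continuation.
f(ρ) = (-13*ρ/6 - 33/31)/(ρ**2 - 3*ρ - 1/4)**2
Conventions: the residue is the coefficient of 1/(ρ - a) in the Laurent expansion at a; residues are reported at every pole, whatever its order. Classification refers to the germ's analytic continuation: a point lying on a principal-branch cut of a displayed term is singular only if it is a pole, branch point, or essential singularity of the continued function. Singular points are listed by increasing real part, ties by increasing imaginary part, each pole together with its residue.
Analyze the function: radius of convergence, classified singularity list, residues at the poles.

Denominator factor (ρ**2 - 3*ρ - 1/4)^2: discriminant 10, real irrational roots 3/2 + (1/2)*sqrt(10) and 3/2 - (1/2)*sqrt(10); poles of order 2, moduli 3/2 + (1/2)*sqrt(10) and -3/2 + (1/2)*sqrt(10).
The radius of convergence is the smallest modulus among the singular points: -3/2 + (1/2)*sqrt(10).
The factor ρ**2 - 3*ρ - 1/4 splits as (ρ - a)(ρ - a') with a = 3/2 - (1/2)*sqrt(10), a' = 3/2 + (1/2)*sqrt(10). At the order-2 pole a set g(ρ) = (ρ - a)^2*f(ρ) = [-13*ρ/6 - 33/31] / (ρ - a')^2.
Order-2 pole: residue = g'(a); g'(3/2 - (1/2)*sqrt(10)) = -(107/1240)*sqrt(10), so the residue is -(107/1240)*sqrt(10).
The factor ρ**2 - 3*ρ - 1/4 splits as (ρ - a)(ρ - a') with a = 3/2 + (1/2)*sqrt(10), a' = 3/2 - (1/2)*sqrt(10). At the order-2 pole a set g(ρ) = (ρ - a)^2*f(ρ) = [-13*ρ/6 - 33/31] / (ρ - a')^2.
Order-2 pole: residue = g'(a); g'(3/2 + (1/2)*sqrt(10)) = (107/1240)*sqrt(10), so the residue is (107/1240)*sqrt(10).
List the singular points by increasing real part (a conjugate pair: the negative imaginary part first).

Radius of convergence at 0: -3/2 + (1/2)*sqrt(10).
At 3/2 - (1/2)*sqrt(10): a pole of order 2; residue -(107/1240)*sqrt(10).
At 3/2 + (1/2)*sqrt(10): a pole of order 2; residue (107/1240)*sqrt(10).


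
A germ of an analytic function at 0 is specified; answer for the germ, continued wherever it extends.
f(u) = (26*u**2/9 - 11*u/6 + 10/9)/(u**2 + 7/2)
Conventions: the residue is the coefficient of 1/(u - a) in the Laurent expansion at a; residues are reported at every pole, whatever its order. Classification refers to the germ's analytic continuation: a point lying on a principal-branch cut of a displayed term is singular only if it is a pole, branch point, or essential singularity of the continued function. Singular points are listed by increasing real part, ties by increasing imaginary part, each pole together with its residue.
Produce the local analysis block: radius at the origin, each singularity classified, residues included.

Radius of convergence at 0: (1/2)*sqrt(14).
At -((1/2)*sqrt(14))*i: a pole of order 1; residue (-11/12) - ((9/14)*sqrt(14))*i.
At ((1/2)*sqrt(14))*i: a pole of order 1; residue (-11/12) + ((9/14)*sqrt(14))*i.

Denominator factor (u**2 + 7/2): discriminant -14, complex-conjugate roots ((1/2)*sqrt(14))*i and -((1/2)*sqrt(14))*i; poles of order 1, moduli (1/2)*sqrt(14) and (1/2)*sqrt(14).
The radius of convergence is the smallest modulus among the singular points: (1/2)*sqrt(14).
The factor u**2 + 7/2 splits as (u - a)(u - a') with a = -((1/2)*sqrt(14))*i, a' = ((1/2)*sqrt(14))*i. At the order-1 pole a set g(u) = (u - a)*f(u) = [26*u**2/9 - 11*u/6 + 10/9] / (u - a').
Simple pole: residue = g(a) at a = -((1/2)*sqrt(14))*i, which is (-11/12) - ((9/14)*sqrt(14))*i.
The factor u**2 + 7/2 splits as (u - a)(u - a') with a = ((1/2)*sqrt(14))*i, a' = -((1/2)*sqrt(14))*i. At the order-1 pole a set g(u) = (u - a)*f(u) = [26*u**2/9 - 11*u/6 + 10/9] / (u - a').
Simple pole: residue = g(a) at a = ((1/2)*sqrt(14))*i, which is (-11/12) + ((9/14)*sqrt(14))*i.
List the singular points by increasing real part (a conjugate pair: the negative imaginary part first).


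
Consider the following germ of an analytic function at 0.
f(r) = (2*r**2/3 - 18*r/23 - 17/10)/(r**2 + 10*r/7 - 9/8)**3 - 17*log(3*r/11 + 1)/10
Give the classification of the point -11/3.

The term (-17/10)*log(1 - r/(-11/3)) has argument 1 - -11/3/(-11/3) = 0 at -11/3: a logarithmic (infinitely-sheeted) branch point; the remaining terms are analytic or single-valued there.

The point is a logarithmic branch point.


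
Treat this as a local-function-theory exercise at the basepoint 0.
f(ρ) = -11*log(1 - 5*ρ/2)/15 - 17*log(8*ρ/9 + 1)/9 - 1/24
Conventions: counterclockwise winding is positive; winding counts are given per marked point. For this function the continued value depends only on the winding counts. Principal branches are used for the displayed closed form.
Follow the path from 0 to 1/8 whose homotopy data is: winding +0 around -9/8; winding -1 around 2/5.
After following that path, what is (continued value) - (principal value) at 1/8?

The rational part is single-valued and drops out of the difference; each branch term changes only by its own monodromy.
(-11/15)*log(1 - ρ/(2/5)): each positive loop around 2/5 adds 2*pi*i to the log, so winding -1 contributes (-11/15)*(-1)*2*pi*i = (22/15)*pi*i.
(-17/9)*log(1 - ρ/(-9/8)): winding 0 around -9/8, so this term returns to its principal value, contribution 0.
Summing the contributions at ρ = 1/8 gives (22/15)*pi*i.

Continued minus principal equals (22/15)*pi*i.


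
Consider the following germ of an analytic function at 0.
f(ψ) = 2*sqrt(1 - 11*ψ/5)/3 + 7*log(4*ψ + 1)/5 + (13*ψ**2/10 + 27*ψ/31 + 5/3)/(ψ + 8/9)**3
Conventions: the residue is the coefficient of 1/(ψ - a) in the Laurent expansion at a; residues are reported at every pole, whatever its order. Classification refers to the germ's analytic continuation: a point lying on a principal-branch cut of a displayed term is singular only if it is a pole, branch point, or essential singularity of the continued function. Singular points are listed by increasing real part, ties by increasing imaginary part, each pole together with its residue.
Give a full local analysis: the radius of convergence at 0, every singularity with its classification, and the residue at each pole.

Denominator factor (ψ + 8/9)^3: pole of order 3 at -8/9, modulus 8/9.
Branch term (7/5)*log(1 - ψ/(-1/4)): its argument vanishes at ψ = -1/4, a logarithmic branch point, modulus 1/4.
Branch term (2/3)*sqrt(1 - ψ/(5/11)): its argument vanishes at ψ = 5/11, a square-root branch point, modulus 5/11.
The radius of convergence is the smallest modulus among the singular points: 1/4.
The branch terms are analytic at -8/9 and contribute nothing to the residue; only the rational part matters.
At the order-3 pole -8/9 set g(ψ) = (ψ - (-8/9))^3*(rational part) = 13*ψ**2/10 + 27*ψ/31 + 5/3.
Order-3 pole: residue = g''(a)/2; g''(-8/9) = 13/5, so the residue is 13/10.
List the singular points by increasing real part (a conjugate pair: the negative imaginary part first).

Radius of convergence at 0: 1/4.
At -8/9: a pole of order 3; residue 13/10.
At -1/4: a logarithmic branch point.
At 5/11: an algebraic (square-root) branch point.


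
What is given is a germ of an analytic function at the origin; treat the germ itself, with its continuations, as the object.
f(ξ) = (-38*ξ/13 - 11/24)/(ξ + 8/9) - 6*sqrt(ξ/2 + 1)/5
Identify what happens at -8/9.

The point is a pole of order 1.

The denominator factor ξ + 8/9 vanishes at -8/9 and appears to the power 1; the numerator there equals 2003/936, nonzero, and no other factor vanishes.
The branch terms are analytic at this point.
Hence a pole whose order is the multiplicity, 1.


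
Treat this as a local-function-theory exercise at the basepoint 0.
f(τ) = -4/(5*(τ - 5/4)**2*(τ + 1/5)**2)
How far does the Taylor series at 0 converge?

The radius of convergence is 1/5.

Denominator factor (τ - 5/4)^2: pole of order 2 at 5/4, modulus 5/4.
Denominator factor (τ + 1/5)^2: pole of order 2 at -1/5, modulus 1/5.
The radius of convergence is the smallest modulus among the singular points: 1/5.


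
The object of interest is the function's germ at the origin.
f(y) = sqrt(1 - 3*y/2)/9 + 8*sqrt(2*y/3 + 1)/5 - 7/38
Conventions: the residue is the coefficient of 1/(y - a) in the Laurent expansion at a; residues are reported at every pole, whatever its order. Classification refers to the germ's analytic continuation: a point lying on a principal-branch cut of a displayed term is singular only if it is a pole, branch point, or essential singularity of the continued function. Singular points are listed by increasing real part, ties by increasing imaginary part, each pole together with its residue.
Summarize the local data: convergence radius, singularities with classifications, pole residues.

Branch term (8/5)*sqrt(1 - y/(-3/2)): its argument vanishes at y = -3/2, a square-root branch point, modulus 3/2.
Branch term (1/9)*sqrt(1 - y/(2/3)): its argument vanishes at y = 2/3, a square-root branch point, modulus 2/3.
The radius of convergence is the smallest modulus among the singular points: 2/3.
List the singular points by increasing real part (a conjugate pair: the negative imaginary part first).

Radius of convergence at 0: 2/3.
At -3/2: an algebraic (square-root) branch point.
At 2/3: an algebraic (square-root) branch point.


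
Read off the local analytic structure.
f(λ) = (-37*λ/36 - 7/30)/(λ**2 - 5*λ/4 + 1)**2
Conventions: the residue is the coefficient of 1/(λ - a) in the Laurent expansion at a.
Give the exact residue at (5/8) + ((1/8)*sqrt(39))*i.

The factor λ**2 - 5*λ/4 + 1 splits as (λ - a)(λ - a') with a = (5/8) + ((1/8)*sqrt(39))*i, a' = (5/8) - ((1/8)*sqrt(39))*i. At the order-2 pole a set g(λ) = (λ - a)^2*f(λ) = [-37*λ/36 - 7/30] / (λ - a')^2.
Order-2 pole: residue = g'(a); g'((5/8) + ((1/8)*sqrt(39))*i) = ((388/5265)*sqrt(39))*i, so the residue is ((388/5265)*sqrt(39))*i.

The residue is ((388/5265)*sqrt(39))*i.


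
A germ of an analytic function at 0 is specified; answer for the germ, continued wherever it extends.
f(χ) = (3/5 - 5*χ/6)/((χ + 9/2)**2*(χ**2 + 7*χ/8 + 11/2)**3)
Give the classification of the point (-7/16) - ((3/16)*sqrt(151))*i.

The denominator factor χ**2 + 7*χ/8 + 11/2 vanishes at (-7/16) - ((3/16)*sqrt(151))*i and appears to the power 3; the numerator there equals (463/480) + ((5/32)*sqrt(151))*i, nonzero, and no other factor vanishes.
Hence a pole whose order is the multiplicity, 3.

The point is a pole of order 3.


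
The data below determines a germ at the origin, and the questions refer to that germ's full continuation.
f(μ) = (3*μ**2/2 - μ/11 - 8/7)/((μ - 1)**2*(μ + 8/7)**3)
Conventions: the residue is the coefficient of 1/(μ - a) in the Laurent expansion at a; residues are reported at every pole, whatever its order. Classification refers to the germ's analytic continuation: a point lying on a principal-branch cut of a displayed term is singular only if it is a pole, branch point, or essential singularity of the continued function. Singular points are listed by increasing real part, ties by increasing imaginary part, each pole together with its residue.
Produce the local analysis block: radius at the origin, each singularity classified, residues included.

Denominator factor (μ - 1)^2: pole of order 2 at 1, modulus 1.
Denominator factor (μ + 8/7)^3: pole of order 3 at -8/7, modulus 8/7.
The radius of convergence is the smallest modulus among the singular points: 1.
At the order-3 pole -8/7 set g(μ) = (μ - (-8/7))^3*f(μ) = (3*μ**2/2 - μ/11 - 8/7)/(μ - 1)**2.
Order-3 pole: residue = g''(a)/2; g''(-8/7) = -10633/20625, so the residue is -10633/41250.
At the order-2 pole 1 set g(μ) = (μ - (1))^2*f(μ) = (3*μ**2/2 - μ/11 - 8/7)/(μ + 8/7)**3.
Order-2 pole: residue = g'(a); g'(1) = 10633/41250, so the residue is 10633/41250.
List the singular points by increasing real part (a conjugate pair: the negative imaginary part first).

Radius of convergence at 0: 1.
At -8/7: a pole of order 3; residue -10633/41250.
At 1: a pole of order 2; residue 10633/41250.


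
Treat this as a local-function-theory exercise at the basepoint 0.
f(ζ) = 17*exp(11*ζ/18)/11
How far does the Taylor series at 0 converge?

The radius of convergence is infinite.

The factor exp(11*ζ/18) is entire and contributes no finite singular point.
The polynomial part has no poles.
No finite singular points: the Taylor series at 0 converges everywhere.


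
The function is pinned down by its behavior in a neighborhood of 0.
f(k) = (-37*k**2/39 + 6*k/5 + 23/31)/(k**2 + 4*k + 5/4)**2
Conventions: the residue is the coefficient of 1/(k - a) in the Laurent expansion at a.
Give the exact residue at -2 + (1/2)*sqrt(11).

The residue is (68767/1462890)*sqrt(11).

The factor k**2 + 4*k + 5/4 splits as (k - a)(k - a') with a = -2 + (1/2)*sqrt(11), a' = -2 - (1/2)*sqrt(11). At the order-2 pole a set g(k) = (k - a)^2*f(k) = [-37*k**2/39 + 6*k/5 + 23/31] / (k - a')^2.
Order-2 pole: residue = g'(a); g'(-2 + (1/2)*sqrt(11)) = (68767/1462890)*sqrt(11), so the residue is (68767/1462890)*sqrt(11).


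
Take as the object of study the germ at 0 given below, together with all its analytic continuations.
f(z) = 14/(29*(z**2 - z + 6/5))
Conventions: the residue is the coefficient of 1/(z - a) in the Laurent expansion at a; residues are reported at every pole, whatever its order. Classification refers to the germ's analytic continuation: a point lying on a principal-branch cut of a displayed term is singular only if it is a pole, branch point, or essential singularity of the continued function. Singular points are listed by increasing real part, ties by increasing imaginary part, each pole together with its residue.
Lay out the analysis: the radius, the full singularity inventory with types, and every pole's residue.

Radius of convergence at 0: (1/5)*sqrt(30).
At (1/2) - ((1/10)*sqrt(95))*i: a pole of order 1; residue ((14/551)*sqrt(95))*i.
At (1/2) + ((1/10)*sqrt(95))*i: a pole of order 1; residue -((14/551)*sqrt(95))*i.

Denominator factor (z**2 - z + 6/5): discriminant -19/5, complex-conjugate roots (1/2) + ((1/10)*sqrt(95))*i and (1/2) - ((1/10)*sqrt(95))*i; poles of order 1, moduli (1/5)*sqrt(30) and (1/5)*sqrt(30).
The radius of convergence is the smallest modulus among the singular points: (1/5)*sqrt(30).
The factor z**2 - z + 6/5 splits as (z - a)(z - a') with a = (1/2) - ((1/10)*sqrt(95))*i, a' = (1/2) + ((1/10)*sqrt(95))*i. At the order-1 pole a set g(z) = (z - a)*f(z) = [14/29] / (z - a').
Simple pole: residue = g(a) at a = (1/2) - ((1/10)*sqrt(95))*i, which is ((14/551)*sqrt(95))*i.
The factor z**2 - z + 6/5 splits as (z - a)(z - a') with a = (1/2) + ((1/10)*sqrt(95))*i, a' = (1/2) - ((1/10)*sqrt(95))*i. At the order-1 pole a set g(z) = (z - a)*f(z) = [14/29] / (z - a').
Simple pole: residue = g(a) at a = (1/2) + ((1/10)*sqrt(95))*i, which is -((14/551)*sqrt(95))*i.
List the singular points by increasing real part (a conjugate pair: the negative imaginary part first).


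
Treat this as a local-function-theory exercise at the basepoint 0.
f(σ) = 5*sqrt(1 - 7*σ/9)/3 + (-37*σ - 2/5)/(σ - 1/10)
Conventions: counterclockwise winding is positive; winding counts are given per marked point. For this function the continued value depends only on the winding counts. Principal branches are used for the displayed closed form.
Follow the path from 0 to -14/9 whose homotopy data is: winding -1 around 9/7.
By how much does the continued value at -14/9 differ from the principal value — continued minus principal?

The rational part is single-valued and drops out of the difference; each branch term changes only by its own monodromy.
(5/3)*sqrt(1 - σ/(9/7)): winding -1 is odd, the square root flips sign, contributing -2*(5/3)*sqrt(1 - (-14/9)/(9/7)) = -2*(5/3)*sqrt(179/81) = -(10/27)*sqrt(179).
Summing the contributions at σ = -14/9 gives -(10/27)*sqrt(179).

Continued minus principal equals -(10/27)*sqrt(179).


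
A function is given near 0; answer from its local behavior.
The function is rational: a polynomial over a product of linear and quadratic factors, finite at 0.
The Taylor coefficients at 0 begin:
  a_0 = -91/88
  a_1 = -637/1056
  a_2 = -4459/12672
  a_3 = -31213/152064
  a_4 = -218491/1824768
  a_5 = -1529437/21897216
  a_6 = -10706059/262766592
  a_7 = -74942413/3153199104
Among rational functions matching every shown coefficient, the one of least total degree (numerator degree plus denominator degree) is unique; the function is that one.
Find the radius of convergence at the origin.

The radius of convergence is 12/7.

No rational of total degree below 1 reproduces all 8 coefficients; solving the [0/1] Pade equations on them gives f(n) = 39/(22*(n - 12/7)), whose expansion matches every shown term.
Denominator factor (n - 12/7): pole of order 1 at 12/7, modulus 12/7.
The radius of convergence is the smallest modulus among the singular points: 12/7.


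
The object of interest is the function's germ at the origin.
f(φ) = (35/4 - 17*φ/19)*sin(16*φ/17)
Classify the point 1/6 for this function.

There is no denominator, hence no pole anywhere.
The factor sin(16*φ/17) is entire.
So the germ continues analytically to 1/6.

The point is a regular point.


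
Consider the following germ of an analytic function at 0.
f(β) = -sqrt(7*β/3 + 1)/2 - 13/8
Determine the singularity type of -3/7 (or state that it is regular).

The point is an algebraic (square-root) branch point.

The term (-1/2)*sqrt(1 - β/(-3/7)) has argument 1 - -3/7/(-3/7) = 0 at -3/7: a square-root (algebraic, two-sheeted) branch point; the remaining terms are analytic or single-valued there.


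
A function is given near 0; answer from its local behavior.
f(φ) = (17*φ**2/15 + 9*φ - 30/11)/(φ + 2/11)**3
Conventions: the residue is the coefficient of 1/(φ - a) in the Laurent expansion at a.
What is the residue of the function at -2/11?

The residue is 17/15.

At the order-3 pole -2/11 set g(φ) = (φ - (-2/11))^3*f(φ) = 17*φ**2/15 + 9*φ - 30/11.
Order-3 pole: residue = g''(a)/2; g''(-2/11) = 34/15, so the residue is 17/15.


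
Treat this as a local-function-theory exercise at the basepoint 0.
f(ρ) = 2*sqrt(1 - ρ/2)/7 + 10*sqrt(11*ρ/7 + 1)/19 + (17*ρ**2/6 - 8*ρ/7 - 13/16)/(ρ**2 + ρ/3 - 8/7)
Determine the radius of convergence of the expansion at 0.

The radius of convergence is 7/11.

Denominator factor (ρ**2 + ρ/3 - 8/7): discriminant 295/63, real irrational roots -1/6 + (1/42)*sqrt(2065) and -1/6 - (1/42)*sqrt(2065); poles of order 1, moduli -1/6 + (1/42)*sqrt(2065) and 1/6 + (1/42)*sqrt(2065).
Branch term (10/19)*sqrt(1 - ρ/(-7/11)): its argument vanishes at ρ = -7/11, a square-root branch point, modulus 7/11.
Branch term (2/7)*sqrt(1 - ρ/(2)): its argument vanishes at ρ = 2, a square-root branch point, modulus 2.
The radius of convergence is the smallest modulus among the singular points: 7/11.


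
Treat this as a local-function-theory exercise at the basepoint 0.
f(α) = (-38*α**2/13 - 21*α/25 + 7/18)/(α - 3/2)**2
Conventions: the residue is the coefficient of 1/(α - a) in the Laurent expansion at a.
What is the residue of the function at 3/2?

The residue is -3123/325.

At the order-2 pole 3/2 set g(α) = (α - (3/2))^2*f(α) = -38*α**2/13 - 21*α/25 + 7/18.
Order-2 pole: residue = g'(a); g'(3/2) = -3123/325, so the residue is -3123/325.


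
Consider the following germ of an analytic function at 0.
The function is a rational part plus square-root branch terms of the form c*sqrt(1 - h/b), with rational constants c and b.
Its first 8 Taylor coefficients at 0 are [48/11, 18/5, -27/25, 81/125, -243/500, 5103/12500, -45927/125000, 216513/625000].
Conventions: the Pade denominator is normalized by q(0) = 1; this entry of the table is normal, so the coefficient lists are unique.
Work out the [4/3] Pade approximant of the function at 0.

The Pade approximant has numerator coefficients [48/11, 126/11, 513/55, 3321/1375, 243/2500]; denominator coefficients [1, 9/5, 9/10, 27/250].

Taylor coefficients needed (read off): a_0 = 48/11, a_1 = 18/5, a_2 = -27/25, a_3 = 81/125, a_4 = -243/500, a_5 = 5103/12500, a_6 = -45927/125000, a_7 = 216513/625000.
Write the denominator as Q(h) = 1 + q1*h + q2*h^2 + q3*h^3. Requiring Q*f - P = O(h^8) with deg P <= 4 kills the coefficients of h^5..h^7 in Q*f:
  h^5: a_5 + q1*a_4 + q2*a_3 + q3*a_2 = 0, i.e. 5103/12500 + (-243/500)*q1 + (81/125)*q2 + (-27/25)*q3 = 0.
  h^6: a_6 + q1*a_5 + q2*a_4 + q3*a_3 = 0, i.e. -45927/125000 + (5103/12500)*q1 + (-243/500)*q2 + (81/125)*q3 = 0.
  h^7: a_7 + q1*a_6 + q2*a_5 + q3*a_4 = 0, i.e. 216513/625000 + (-45927/125000)*q1 + (5103/12500)*q2 + (-243/500)*q3 = 0.
Solving this linear system: q1 = 9/5, q2 = 9/10, q3 = 27/250.
The numerator is Q*f truncated at degree 4: P0 = a_0 = 48/11; P1 = a_1 + q1*a_0 = 126/11; P2 = a_2 + q1*a_1 + q2*a_0 = 513/55; P3 = a_3 + q1*a_2 + q2*a_1 + q3*a_0 = 3321/1375; P4 = a_4 + q1*a_3 + q2*a_2 + q3*a_1 = 243/2500.


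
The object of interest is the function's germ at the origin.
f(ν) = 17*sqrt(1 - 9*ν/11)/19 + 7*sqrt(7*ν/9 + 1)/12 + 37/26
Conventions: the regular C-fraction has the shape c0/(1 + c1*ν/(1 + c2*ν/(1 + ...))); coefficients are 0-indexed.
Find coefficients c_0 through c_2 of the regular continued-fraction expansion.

The regular C-fraction coefficients are [8599/2964, 81679/1702602, -6438819971/7131632244].

Taylor coefficients (expand at 0): a_0 = 8599/2964, a_1 = -6283/45144, a_2 = -2127001/17877024.
c0 = a_0 = 8599/2964. Peel one level at a time: if S = 1 + c*ν/S' with S'(0) = 1, then c is the ν-coefficient of S and S' = c*ν/(S - 1).
S_1 = c0/f = 1 + (81679/1702602)*ν + (83704659623/1932569046936)*ν^2 + ...; c1 = 81679/1702602.
S_2 = c1*ν/(S_1 - 1) = 1 + (-6438819971/7131632244)*ν + ...; c2 = -6438819971/7131632244.


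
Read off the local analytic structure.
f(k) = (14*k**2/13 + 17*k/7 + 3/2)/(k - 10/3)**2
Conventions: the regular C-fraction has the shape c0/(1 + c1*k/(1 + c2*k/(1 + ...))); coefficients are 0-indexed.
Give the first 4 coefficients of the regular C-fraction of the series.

The regular C-fraction coefficients are [27/200, -233/105, 1699717/1272180, -26193100269/102968855860].

Taylor coefficients (expand at 0): a_0 = 27/200, a_1 = 2097/7000, a_2 = 481419/1820000, a_3 = 299727/2275000.
c0 = a_0 = 27/200. Peel one level at a time: if S = 1 + c*k/S' with S'(0) = 1, then c is the k-coefficient of S and S' = c*k/(S - 1).
S_1 = c0/f = 1 + (-233/105)*k + (1699717/573300)*k^2 + ...; c1 = -233/105.
S_2 = c1*k/(S_1 - 1) = 1 + (1699717/1272180)*k + (1247290489/3669936400)*k^2 + ...; c2 = 1699717/1272180.
S_3 = c2*k/(S_2 - 1) = 1 + (-26193100269/102968855860)*k + ...; c3 = -26193100269/102968855860.


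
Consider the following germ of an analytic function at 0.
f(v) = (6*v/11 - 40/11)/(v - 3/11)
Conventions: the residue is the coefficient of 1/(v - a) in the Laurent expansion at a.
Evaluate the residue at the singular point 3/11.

The residue is -422/121.

At the order-1 pole 3/11 set g(v) = (v - (3/11))*f(v) = 6*v/11 - 40/11.
Simple pole: residue = g(a) at a = 3/11, which is -422/121.


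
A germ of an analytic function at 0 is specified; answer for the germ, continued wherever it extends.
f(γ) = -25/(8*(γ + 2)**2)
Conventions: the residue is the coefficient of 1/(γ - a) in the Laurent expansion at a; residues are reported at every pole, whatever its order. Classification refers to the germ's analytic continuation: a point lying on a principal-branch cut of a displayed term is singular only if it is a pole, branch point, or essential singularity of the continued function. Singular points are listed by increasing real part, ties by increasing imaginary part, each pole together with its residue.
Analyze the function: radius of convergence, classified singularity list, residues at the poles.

Radius of convergence at 0: 2.
At -2: a pole of order 2; residue 0.

Denominator factor (γ + 2)^2: pole of order 2 at -2, modulus 2.
The radius of convergence is the smallest modulus among the singular points: 2.
At the order-2 pole -2 set g(γ) = (γ - (-2))^2*f(γ) = -25/8.
Order-2 pole: residue = g'(a); g'(-2) = 0, so the residue is 0.


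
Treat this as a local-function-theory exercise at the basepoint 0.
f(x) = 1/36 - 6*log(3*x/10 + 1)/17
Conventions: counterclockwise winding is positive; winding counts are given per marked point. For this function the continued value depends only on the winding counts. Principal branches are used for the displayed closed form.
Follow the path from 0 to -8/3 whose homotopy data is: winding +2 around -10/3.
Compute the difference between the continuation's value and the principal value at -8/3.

The rational part is single-valued and drops out of the difference; each branch term changes only by its own monodromy.
(-6/17)*log(1 - x/(-10/3)): each positive loop around -10/3 adds 2*pi*i to the log, so winding +2 contributes (-6/17)*(2)*2*pi*i = -(24/17)*pi*i.
Summing the contributions at x = -8/3 gives -(24/17)*pi*i.

Continued minus principal equals -(24/17)*pi*i.
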